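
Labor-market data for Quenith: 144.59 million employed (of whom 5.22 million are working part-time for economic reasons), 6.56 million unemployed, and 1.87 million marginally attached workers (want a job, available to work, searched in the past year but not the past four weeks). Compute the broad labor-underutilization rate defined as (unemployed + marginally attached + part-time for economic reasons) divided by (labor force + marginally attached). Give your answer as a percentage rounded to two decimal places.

Labor force = 144.59 + 6.56 = 151.15 million.
Numerator = 6.56 + 1.87 + 5.22 = 13.65 million.
Denominator = 151.15 + 1.87 = 153.02 million.
Broad rate = 13.65 / 153.02 = 8.92%.

Broad underutilization rate ≈ 8.92%.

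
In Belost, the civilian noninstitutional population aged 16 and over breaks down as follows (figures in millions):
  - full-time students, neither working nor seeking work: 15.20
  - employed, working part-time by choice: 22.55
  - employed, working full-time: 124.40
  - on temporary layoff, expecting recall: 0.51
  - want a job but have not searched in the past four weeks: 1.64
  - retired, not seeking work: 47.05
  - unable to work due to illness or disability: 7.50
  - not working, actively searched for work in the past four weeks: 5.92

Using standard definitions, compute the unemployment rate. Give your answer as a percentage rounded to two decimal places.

Unemployment rate ≈ 4.19%.

Employed = 22.55 + 124.40 = 146.95 million.
Unemployed = 0.51 + 5.92 = 6.43 million (jobless and actively searching, or on temporary layoff).
Labor force = 146.95 + 6.43 = 153.38 million.
Unemployment rate = 6.43 / 153.38 = 4.19%.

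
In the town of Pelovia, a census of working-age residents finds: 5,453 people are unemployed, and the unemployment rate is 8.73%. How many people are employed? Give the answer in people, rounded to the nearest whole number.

Labor force = U / u = 5,453 / 0.0873 ≈ 62,463.
Employed = labor force − unemployed = 62,463 − 5,453 = 57,010.

About 57,010 are employed.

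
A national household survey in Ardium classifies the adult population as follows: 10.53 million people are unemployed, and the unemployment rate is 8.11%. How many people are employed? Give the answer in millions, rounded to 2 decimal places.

About 119.31 million are employed.

Labor force = U / u = 10.53 / 0.0811 ≈ 129.84 million.
Employed = labor force − unemployed = 129.84 − 10.53 = 119.31 million.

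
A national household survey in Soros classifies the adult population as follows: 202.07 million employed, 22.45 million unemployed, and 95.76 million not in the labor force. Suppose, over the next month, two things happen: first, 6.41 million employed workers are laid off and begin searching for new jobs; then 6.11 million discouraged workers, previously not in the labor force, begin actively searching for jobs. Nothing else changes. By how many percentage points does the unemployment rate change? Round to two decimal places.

Initially, labor force = 202.07 + 22.45 = 224.52 million, so u = 22.45/224.52 = 10.00%.
After the first change, employed falls and unemployed rises by 6.41; labor force unchanged → E = 195.66, U = 28.86, labor force = 224.52 million.
After the second change, unemployed and labor force both rise by 6.11 → E = 195.66, U = 34.97, labor force = 230.63 million.
New unemployment rate = 34.97 / 230.63 = 15.16%.
Change = 15.16% − 10.00% = +5.16 percentage points.

The unemployment rate changes by +5.16 percentage points.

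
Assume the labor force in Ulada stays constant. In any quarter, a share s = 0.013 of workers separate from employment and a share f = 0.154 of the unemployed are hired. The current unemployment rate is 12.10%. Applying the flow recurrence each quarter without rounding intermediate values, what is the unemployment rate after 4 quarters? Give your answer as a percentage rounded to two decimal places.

Unemployment rate after four quarters ≈ 9.86%.

With a fixed labor force, u_{t+1} = u_t + s·(1−u_t) − f·u_t = u_t·(1−s−f) + s.
Here 1−s−f = 0.833 and s = 0.013.
u_1 = 0.121000 × 0.833 + 0.013 = 0.113793.
u_2 = 0.113793 × 0.833 + 0.013 = 0.107790.
u_3 = 0.107790 × 0.833 + 0.013 = 0.102789.
u_4 = 0.102789 × 0.833 + 0.013 = 0.098623.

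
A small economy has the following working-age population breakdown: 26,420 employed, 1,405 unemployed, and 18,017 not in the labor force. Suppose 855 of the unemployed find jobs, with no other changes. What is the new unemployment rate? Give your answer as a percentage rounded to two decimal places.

Initially, labor force = 26,420 + 1,405 = 27,825, so u = 1,405/27,825 = 5.05%.
After the change, unemployed falls and employed rises by 855; labor force unchanged → E = 27,275, U = 550, labor force = 27,825.
New unemployment rate = 550 / 27,825 = 1.98%.

New unemployment rate ≈ 1.98%.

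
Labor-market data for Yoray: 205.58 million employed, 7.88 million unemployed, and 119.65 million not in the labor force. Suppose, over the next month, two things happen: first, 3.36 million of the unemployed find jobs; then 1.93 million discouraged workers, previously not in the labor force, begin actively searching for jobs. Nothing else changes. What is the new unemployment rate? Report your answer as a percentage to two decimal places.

Initially, labor force = 205.58 + 7.88 = 213.46 million, so u = 7.88/213.46 = 3.69%.
After the first change, unemployed falls and employed rises by 3.36; labor force unchanged → E = 208.94, U = 4.52, labor force = 213.46 million.
After the second change, unemployed and labor force both rise by 1.93 → E = 208.94, U = 6.45, labor force = 215.39 million.
New unemployment rate = 6.45 / 215.39 = 2.99%.

New unemployment rate ≈ 2.99%.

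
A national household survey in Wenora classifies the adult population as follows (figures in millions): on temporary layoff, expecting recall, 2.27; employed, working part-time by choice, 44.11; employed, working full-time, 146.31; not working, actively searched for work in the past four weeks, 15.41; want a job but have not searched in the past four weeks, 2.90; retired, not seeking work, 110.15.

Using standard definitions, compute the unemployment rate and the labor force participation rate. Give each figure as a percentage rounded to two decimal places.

Unemployment rate ≈ 8.50%; labor force participation rate ≈ 64.80%.

Employed = 44.11 + 146.31 = 190.42 million.
Unemployed = 2.27 + 15.41 = 17.68 million (jobless and actively searching, or on temporary layoff).
Labor force = 190.42 + 17.68 = 208.10 million.
Not in labor force = 2.90 + 110.15 = 113.05 million (those not working and not actively searching are outside the labor force — including those who want a job but have given up searching).
Civilian working-age population = 208.10 + 113.05 = 321.15 million.
Unemployment rate = 17.68 / 208.10 = 8.50%.
Labor force participation rate = 208.10 / 321.15 = 64.80%.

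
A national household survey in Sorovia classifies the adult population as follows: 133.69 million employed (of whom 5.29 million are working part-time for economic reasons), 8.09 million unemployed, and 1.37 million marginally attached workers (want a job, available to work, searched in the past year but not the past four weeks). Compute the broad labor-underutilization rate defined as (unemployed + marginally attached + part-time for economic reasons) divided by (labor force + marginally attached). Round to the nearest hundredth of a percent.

Broad underutilization rate ≈ 10.30%.

Labor force = 133.69 + 8.09 = 141.78 million.
Numerator = 8.09 + 1.37 + 5.29 = 14.75 million.
Denominator = 141.78 + 1.37 = 143.15 million.
Broad rate = 14.75 / 143.15 = 10.30%.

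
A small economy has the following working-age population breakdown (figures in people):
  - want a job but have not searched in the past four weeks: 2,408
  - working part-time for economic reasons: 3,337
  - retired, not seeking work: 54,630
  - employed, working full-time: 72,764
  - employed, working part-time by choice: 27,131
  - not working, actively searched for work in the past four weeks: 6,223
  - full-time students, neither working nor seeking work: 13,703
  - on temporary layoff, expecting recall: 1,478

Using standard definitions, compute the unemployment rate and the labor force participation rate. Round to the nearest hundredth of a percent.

Unemployment rate ≈ 6.94%; labor force participation rate ≈ 61.06%.

Employed = 3,337 + 72,764 + 27,131 = 103,232 (anyone who worked, including part-time for economic reasons, counts as employed).
Unemployed = 6,223 + 1,478 = 7,701 (jobless and actively searching, or on temporary layoff).
Labor force = 103,232 + 7,701 = 110,933.
Not in labor force = 2,408 + 54,630 + 13,703 = 70,741 (those not working and not actively searching are outside the labor force — including those who want a job but have given up searching).
Civilian working-age population = 110,933 + 70,741 = 181,674.
Unemployment rate = 7,701 / 110,933 = 6.94%.
Labor force participation rate = 110,933 / 181,674 = 61.06%.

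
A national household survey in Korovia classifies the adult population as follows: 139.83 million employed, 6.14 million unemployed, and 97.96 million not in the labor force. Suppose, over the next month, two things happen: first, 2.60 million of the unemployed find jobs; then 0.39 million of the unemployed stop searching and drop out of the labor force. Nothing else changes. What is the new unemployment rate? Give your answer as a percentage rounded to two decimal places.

Initially, labor force = 139.83 + 6.14 = 145.97 million, so u = 6.14/145.97 = 4.21%.
After the first change, unemployed falls and employed rises by 2.60; labor force unchanged → E = 142.43, U = 3.54, labor force = 145.97 million.
After the second change, unemployed and labor force both fall by 0.39 → E = 142.43, U = 3.15, labor force = 145.58 million.
New unemployment rate = 3.15 / 145.58 = 2.16%.

New unemployment rate ≈ 2.16%.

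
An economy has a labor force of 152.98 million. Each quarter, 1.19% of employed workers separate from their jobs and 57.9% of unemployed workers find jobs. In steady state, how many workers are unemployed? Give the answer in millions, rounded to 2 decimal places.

Steady-state unemployment rate u* = s/(s+f) = 1.19/(1.19+57.9) = 0.020139.
Unemployed = u* × labor force = 0.020139 × 152.98 ≈ 3.08 million.

About 3.08 million are unemployed in steady state.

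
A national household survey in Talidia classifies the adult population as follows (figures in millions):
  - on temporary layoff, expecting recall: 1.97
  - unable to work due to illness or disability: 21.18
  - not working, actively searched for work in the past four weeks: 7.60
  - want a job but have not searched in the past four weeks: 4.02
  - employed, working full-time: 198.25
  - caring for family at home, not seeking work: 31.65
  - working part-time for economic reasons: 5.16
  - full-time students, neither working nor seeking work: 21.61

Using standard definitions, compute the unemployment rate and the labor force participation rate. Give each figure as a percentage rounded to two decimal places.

Unemployment rate ≈ 4.49%; labor force participation rate ≈ 73.08%.

Employed = 198.25 + 5.16 = 203.41 million (anyone who worked, including part-time for economic reasons, counts as employed).
Unemployed = 1.97 + 7.60 = 9.57 million (jobless and actively searching, or on temporary layoff).
Labor force = 203.41 + 9.57 = 212.98 million.
Not in labor force = 21.18 + 4.02 + 31.65 + 21.61 = 78.46 million (those not working and not actively searching are outside the labor force — including those who want a job but have given up searching).
Civilian working-age population = 212.98 + 78.46 = 291.44 million.
Unemployment rate = 9.57 / 212.98 = 4.49%.
Labor force participation rate = 212.98 / 291.44 = 73.08%.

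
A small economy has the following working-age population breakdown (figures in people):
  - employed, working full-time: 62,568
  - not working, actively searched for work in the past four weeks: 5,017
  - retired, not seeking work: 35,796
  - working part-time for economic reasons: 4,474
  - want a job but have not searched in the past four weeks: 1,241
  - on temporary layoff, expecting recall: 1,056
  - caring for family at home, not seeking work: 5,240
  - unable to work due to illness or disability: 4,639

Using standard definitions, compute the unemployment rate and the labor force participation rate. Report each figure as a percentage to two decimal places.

Unemployment rate ≈ 8.31%; labor force participation rate ≈ 60.91%.

Employed = 62,568 + 4,474 = 67,042 (anyone who worked, including part-time for economic reasons, counts as employed).
Unemployed = 5,017 + 1,056 = 6,073 (jobless and actively searching, or on temporary layoff).
Labor force = 67,042 + 6,073 = 73,115.
Not in labor force = 35,796 + 1,241 + 5,240 + 4,639 = 46,916 (those not working and not actively searching are outside the labor force — including those who want a job but have given up searching).
Civilian working-age population = 73,115 + 46,916 = 120,031.
Unemployment rate = 6,073 / 73,115 = 8.31%.
Labor force participation rate = 73,115 / 120,031 = 60.91%.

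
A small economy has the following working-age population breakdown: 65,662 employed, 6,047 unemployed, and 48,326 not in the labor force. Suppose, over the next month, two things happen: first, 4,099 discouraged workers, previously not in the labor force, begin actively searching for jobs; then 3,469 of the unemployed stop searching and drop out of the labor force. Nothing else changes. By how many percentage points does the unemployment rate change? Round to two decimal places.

Initially, labor force = 65,662 + 6,047 = 71,709, so u = 6,047/71,709 = 8.43%.
After the first change, unemployed and labor force both rise by 4,099 → E = 65,662, U = 10,146, labor force = 75,808.
After the second change, unemployed and labor force both fall by 3,469 → E = 65,662, U = 6,677, labor force = 72,339.
New unemployment rate = 6,677 / 72,339 = 9.23%.
Change = 9.23% − 8.43% = +0.80 percentage points.

The unemployment rate changes by +0.80 percentage points.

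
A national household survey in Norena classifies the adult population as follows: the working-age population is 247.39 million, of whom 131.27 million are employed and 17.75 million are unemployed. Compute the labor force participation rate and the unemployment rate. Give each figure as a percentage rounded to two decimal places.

Labor force participation rate ≈ 60.24%; unemployment rate ≈ 11.91%.

Labor force = employed + unemployed = 131.27 + 17.75 = 149.02 million.
Unemployment rate = 17.75 / 149.02 = 11.91%.
Labor force participation rate = 149.02 / 247.39 = 60.24%.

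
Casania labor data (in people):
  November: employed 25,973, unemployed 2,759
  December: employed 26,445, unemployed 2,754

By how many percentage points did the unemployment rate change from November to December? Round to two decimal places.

The unemployment rate changed by −0.17 percentage points.

November: labor force = 25,973 + 2,759 = 28,732; u = 2,759/28,732 = 9.60%.
December: labor force = 26,445 + 2,754 = 29,199; u = 2,754/29,199 = 9.43%.
Change = 9.43% − 9.60% = −0.17 pp.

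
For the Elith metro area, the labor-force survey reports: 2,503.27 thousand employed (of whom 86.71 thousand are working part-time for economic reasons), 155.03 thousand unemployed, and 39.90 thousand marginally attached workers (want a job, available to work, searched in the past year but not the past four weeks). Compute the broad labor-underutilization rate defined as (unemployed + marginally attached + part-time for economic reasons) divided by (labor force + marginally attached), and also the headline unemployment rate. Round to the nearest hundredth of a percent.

Labor force = 2,503.27 + 155.03 = 2,658.30 thousand.
Numerator = 155.03 + 39.90 + 86.71 = 281.64 thousand.
Denominator = 2,658.30 + 39.90 = 2,698.20 thousand.
Broad rate = 281.64 / 2,698.20 = 10.44%.
Headline unemployment rate = 155.03 / 2,658.30 = 5.83%.

Broad underutilization rate ≈ 10.44%; headline unemployment rate ≈ 5.83%.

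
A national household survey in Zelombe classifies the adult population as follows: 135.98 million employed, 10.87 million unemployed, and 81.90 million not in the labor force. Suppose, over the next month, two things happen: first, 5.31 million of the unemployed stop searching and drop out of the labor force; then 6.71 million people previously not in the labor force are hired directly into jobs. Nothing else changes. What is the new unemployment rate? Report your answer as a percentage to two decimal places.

New unemployment rate ≈ 3.75%.

Initially, labor force = 135.98 + 10.87 = 146.85 million, so u = 10.87/146.85 = 7.40%.
After the first change, unemployed and labor force both fall by 5.31 → E = 135.98, U = 5.56, labor force = 141.54 million.
After the second change, employed and labor force both rise by 6.71; unemployed unchanged → E = 142.69, U = 5.56, labor force = 148.25 million.
New unemployment rate = 5.56 / 148.25 = 3.75%.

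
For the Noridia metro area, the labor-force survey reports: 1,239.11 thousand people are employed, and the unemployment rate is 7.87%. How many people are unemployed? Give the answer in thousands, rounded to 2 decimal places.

Let U be the number unemployed. The labor force is E + U, and U/(E+U) = 0.0787.
So U = 0.0787 × 1,239.11 / (1 − 0.0787) = 97.5180 / 0.9213 ≈ 105.85 thousand.

About 105.85 thousand are unemployed.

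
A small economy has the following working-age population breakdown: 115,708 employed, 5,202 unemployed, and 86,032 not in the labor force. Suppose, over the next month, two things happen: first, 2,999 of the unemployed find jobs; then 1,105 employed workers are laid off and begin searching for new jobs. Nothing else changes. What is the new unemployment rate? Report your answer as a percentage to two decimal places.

Initially, labor force = 115,708 + 5,202 = 120,910, so u = 5,202/120,910 = 4.30%.
After the first change, unemployed falls and employed rises by 2,999; labor force unchanged → E = 118,707, U = 2,203, labor force = 120,910.
After the second change, employed falls and unemployed rises by 1,105; labor force unchanged → E = 117,602, U = 3,308, labor force = 120,910.
New unemployment rate = 3,308 / 120,910 = 2.74%.

New unemployment rate ≈ 2.74%.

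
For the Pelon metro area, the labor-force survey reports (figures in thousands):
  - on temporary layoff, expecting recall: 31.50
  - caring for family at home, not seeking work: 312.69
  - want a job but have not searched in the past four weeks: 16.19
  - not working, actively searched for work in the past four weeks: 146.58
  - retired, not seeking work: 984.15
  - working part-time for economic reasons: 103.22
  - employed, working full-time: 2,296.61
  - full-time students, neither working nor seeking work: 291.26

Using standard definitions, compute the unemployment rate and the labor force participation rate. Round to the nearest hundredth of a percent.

Unemployment rate ≈ 6.91%; labor force participation rate ≈ 61.64%.

Employed = 103.22 + 2,296.61 = 2,399.83 thousand (anyone who worked, including part-time for economic reasons, counts as employed).
Unemployed = 31.50 + 146.58 = 178.08 thousand (jobless and actively searching, or on temporary layoff).
Labor force = 2,399.83 + 178.08 = 2,577.91 thousand.
Not in labor force = 312.69 + 16.19 + 984.15 + 291.26 = 1,604.29 thousand (those not working and not actively searching are outside the labor force — including those who want a job but have given up searching).
Civilian working-age population = 2,577.91 + 1,604.29 = 4,182.20 thousand.
Unemployment rate = 178.08 / 2,577.91 = 6.91%.
Labor force participation rate = 2,577.91 / 4,182.20 = 61.64%.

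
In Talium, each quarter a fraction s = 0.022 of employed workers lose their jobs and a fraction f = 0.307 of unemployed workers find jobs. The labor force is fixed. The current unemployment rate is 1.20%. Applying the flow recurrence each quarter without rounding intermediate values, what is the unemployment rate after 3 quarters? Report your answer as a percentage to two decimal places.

Unemployment rate after three quarters ≈ 5.03%.

With a fixed labor force, u_{t+1} = u_t + s·(1−u_t) − f·u_t = u_t·(1−s−f) + s.
Here 1−s−f = 0.671 and s = 0.022.
u_1 = 0.012000 × 0.671 + 0.022 = 0.030052.
u_2 = 0.030052 × 0.671 + 0.022 = 0.042165.
u_3 = 0.042165 × 0.671 + 0.022 = 0.050293.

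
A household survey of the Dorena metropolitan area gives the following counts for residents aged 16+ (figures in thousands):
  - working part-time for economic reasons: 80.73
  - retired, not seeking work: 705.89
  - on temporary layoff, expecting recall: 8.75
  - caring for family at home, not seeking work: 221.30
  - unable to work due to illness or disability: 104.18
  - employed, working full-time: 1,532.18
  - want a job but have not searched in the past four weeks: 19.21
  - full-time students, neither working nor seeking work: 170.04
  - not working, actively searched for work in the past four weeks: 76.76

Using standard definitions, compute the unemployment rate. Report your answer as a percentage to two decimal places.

Unemployment rate ≈ 5.03%.

Employed = 80.73 + 1,532.18 = 1,612.91 thousand (anyone who worked, including part-time for economic reasons, counts as employed).
Unemployed = 8.75 + 76.76 = 85.51 thousand (jobless and actively searching, or on temporary layoff).
Labor force = 1,612.91 + 85.51 = 1,698.42 thousand.
Unemployment rate = 85.51 / 1,698.42 = 5.03%.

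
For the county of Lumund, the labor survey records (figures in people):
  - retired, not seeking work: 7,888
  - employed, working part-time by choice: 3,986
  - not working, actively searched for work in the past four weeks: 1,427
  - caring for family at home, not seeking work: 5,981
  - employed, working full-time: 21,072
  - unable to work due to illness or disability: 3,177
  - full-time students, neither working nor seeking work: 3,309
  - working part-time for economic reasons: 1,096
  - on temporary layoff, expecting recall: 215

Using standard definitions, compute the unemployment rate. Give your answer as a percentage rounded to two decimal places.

Employed = 3,986 + 21,072 + 1,096 = 26,154 (anyone who worked, including part-time for economic reasons, counts as employed).
Unemployed = 1,427 + 215 = 1,642 (jobless and actively searching, or on temporary layoff).
Labor force = 26,154 + 1,642 = 27,796.
Unemployment rate = 1,642 / 27,796 = 5.91%.

Unemployment rate ≈ 5.91%.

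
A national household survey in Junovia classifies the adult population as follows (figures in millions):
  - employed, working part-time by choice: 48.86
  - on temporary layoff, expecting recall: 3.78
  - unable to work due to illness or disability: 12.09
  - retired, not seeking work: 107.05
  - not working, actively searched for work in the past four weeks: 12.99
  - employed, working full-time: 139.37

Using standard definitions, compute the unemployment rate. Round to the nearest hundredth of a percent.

Employed = 48.86 + 139.37 = 188.23 million.
Unemployed = 3.78 + 12.99 = 16.77 million (jobless and actively searching, or on temporary layoff).
Labor force = 188.23 + 16.77 = 205.00 million.
Unemployment rate = 16.77 / 205.00 = 8.18%.

Unemployment rate ≈ 8.18%.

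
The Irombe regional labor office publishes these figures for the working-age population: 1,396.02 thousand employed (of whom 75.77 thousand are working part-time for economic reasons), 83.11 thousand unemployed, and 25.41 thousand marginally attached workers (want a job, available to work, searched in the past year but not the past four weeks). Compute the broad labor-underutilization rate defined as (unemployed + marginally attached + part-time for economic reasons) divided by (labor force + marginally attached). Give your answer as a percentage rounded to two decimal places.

Labor force = 1,396.02 + 83.11 = 1,479.13 thousand.
Numerator = 83.11 + 25.41 + 75.77 = 184.29 thousand.
Denominator = 1,479.13 + 25.41 = 1,504.54 thousand.
Broad rate = 184.29 / 1,504.54 = 12.25%.

Broad underutilization rate ≈ 12.25%.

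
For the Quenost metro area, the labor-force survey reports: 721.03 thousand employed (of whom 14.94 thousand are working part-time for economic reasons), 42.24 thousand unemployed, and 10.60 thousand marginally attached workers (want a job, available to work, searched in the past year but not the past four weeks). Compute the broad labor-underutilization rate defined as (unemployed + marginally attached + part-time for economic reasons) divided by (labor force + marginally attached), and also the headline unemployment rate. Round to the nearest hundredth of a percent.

Broad underutilization rate ≈ 8.76%; headline unemployment rate ≈ 5.53%.

Labor force = 721.03 + 42.24 = 763.27 thousand.
Numerator = 42.24 + 10.60 + 14.94 = 67.78 thousand.
Denominator = 763.27 + 10.60 = 773.87 thousand.
Broad rate = 67.78 / 773.87 = 8.76%.
Headline unemployment rate = 42.24 / 763.27 = 5.53%.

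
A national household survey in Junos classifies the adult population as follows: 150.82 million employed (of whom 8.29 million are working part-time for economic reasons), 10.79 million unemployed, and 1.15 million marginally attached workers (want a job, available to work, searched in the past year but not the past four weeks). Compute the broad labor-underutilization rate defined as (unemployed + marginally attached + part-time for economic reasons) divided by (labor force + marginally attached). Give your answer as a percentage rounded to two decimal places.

Labor force = 150.82 + 10.79 = 161.61 million.
Numerator = 10.79 + 1.15 + 8.29 = 20.23 million.
Denominator = 161.61 + 1.15 = 162.76 million.
Broad rate = 20.23 / 162.76 = 12.43%.

Broad underutilization rate ≈ 12.43%.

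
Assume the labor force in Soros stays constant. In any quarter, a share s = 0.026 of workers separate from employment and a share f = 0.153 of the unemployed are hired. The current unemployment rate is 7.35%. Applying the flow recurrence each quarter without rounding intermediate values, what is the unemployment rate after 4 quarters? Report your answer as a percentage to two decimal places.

Unemployment rate after four quarters ≈ 11.27%.

With a fixed labor force, u_{t+1} = u_t + s·(1−u_t) − f·u_t = u_t·(1−s−f) + s.
Here 1−s−f = 0.821 and s = 0.026.
u_1 = 0.073500 × 0.821 + 0.026 = 0.086343.
u_2 = 0.086343 × 0.821 + 0.026 = 0.096888.
u_3 = 0.096888 × 0.821 + 0.026 = 0.105545.
u_4 = 0.105545 × 0.821 + 0.026 = 0.112652.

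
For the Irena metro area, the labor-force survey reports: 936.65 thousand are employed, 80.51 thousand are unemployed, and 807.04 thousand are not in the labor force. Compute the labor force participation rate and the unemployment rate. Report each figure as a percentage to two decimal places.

Labor force participation rate ≈ 55.76%; unemployment rate ≈ 7.92%.

Labor force = employed + unemployed = 936.65 + 80.51 = 1,017.16 thousand.
Working-age population = 1,017.16 + 807.04 = 1,824.20 thousand.
Unemployment rate = 80.51 / 1,017.16 = 7.92%.
Labor force participation rate = 1,017.16 / 1,824.20 = 55.76%.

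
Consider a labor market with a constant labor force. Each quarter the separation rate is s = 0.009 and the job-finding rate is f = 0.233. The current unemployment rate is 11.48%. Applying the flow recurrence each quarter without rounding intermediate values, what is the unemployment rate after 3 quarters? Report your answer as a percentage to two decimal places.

With a fixed labor force, u_{t+1} = u_t + s·(1−u_t) − f·u_t = u_t·(1−s−f) + s.
Here 1−s−f = 0.758 and s = 0.009.
u_1 = 0.114800 × 0.758 + 0.009 = 0.096018.
u_2 = 0.096018 × 0.758 + 0.009 = 0.081782.
u_3 = 0.081782 × 0.758 + 0.009 = 0.070991.

Unemployment rate after three quarters ≈ 7.10%.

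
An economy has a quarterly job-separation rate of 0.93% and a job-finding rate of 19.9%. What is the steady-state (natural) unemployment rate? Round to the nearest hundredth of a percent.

At steady state the flows balance: s·E = f·U, so U/(E+U) = s/(s+f).
u* = 0.93 / (0.93 + 19.9) = 0.93 / 20.83 = 4.46%.

Steady-state unemployment rate ≈ 4.46%.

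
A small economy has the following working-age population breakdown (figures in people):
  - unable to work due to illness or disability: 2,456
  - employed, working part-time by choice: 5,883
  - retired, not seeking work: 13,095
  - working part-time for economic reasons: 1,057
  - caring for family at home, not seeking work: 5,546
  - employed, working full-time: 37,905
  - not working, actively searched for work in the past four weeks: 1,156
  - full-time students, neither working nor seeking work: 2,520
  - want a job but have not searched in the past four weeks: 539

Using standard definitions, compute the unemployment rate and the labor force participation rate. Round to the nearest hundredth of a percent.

Employed = 5,883 + 1,057 + 37,905 = 44,845 (anyone who worked, including part-time for economic reasons, counts as employed).
Unemployed = 1,156.
Labor force = 44,845 + 1,156 = 46,001.
Not in labor force = 2,456 + 13,095 + 5,546 + 2,520 + 539 = 24,156 (those not working and not actively searching are outside the labor force — including those who want a job but have given up searching).
Civilian working-age population = 46,001 + 24,156 = 70,157.
Unemployment rate = 1,156 / 46,001 = 2.51%.
Labor force participation rate = 46,001 / 70,157 = 65.57%.

Unemployment rate ≈ 2.51%; labor force participation rate ≈ 65.57%.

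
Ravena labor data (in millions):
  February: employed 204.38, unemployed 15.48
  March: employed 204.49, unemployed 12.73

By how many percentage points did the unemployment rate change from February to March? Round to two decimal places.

February: labor force = 204.38 + 15.48 = 219.86; u = 15.48/219.86 = 7.04%.
March: labor force = 204.49 + 12.73 = 217.22; u = 12.73/217.22 = 5.86%.
Change = 5.86% − 7.04% = −1.18 pp.

The unemployment rate changed by −1.18 percentage points.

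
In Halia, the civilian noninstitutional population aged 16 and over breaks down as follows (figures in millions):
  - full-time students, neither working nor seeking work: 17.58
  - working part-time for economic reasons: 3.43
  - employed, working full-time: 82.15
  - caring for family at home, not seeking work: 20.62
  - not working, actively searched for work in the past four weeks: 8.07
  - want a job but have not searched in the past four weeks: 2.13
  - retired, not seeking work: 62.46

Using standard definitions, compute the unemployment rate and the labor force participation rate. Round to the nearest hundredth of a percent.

Unemployment rate ≈ 8.62%; labor force participation rate ≈ 47.67%.

Employed = 3.43 + 82.15 = 85.58 million (anyone who worked, including part-time for economic reasons, counts as employed).
Unemployed = 8.07 million.
Labor force = 85.58 + 8.07 = 93.65 million.
Not in labor force = 17.58 + 20.62 + 2.13 + 62.46 = 102.79 million (those not working and not actively searching are outside the labor force — including those who want a job but have given up searching).
Civilian working-age population = 93.65 + 102.79 = 196.44 million.
Unemployment rate = 8.07 / 93.65 = 8.62%.
Labor force participation rate = 93.65 / 196.44 = 47.67%.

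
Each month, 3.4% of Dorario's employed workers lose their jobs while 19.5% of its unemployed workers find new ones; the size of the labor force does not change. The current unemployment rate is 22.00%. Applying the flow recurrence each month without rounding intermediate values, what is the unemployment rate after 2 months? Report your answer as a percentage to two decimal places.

With a fixed labor force, u_{t+1} = u_t + s·(1−u_t) − f·u_t = u_t·(1−s−f) + s.
Here 1−s−f = 0.771 and s = 0.034.
u_1 = 0.220000 × 0.771 + 0.034 = 0.203620.
u_2 = 0.203620 × 0.771 + 0.034 = 0.190991.

Unemployment rate after two months ≈ 19.10%.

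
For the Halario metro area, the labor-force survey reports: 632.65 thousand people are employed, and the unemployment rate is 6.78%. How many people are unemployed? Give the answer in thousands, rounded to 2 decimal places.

About 46.01 thousand are unemployed.

Let U be the number unemployed. The labor force is E + U, and U/(E+U) = 0.0678.
So U = 0.0678 × 632.65 / (1 − 0.0678) = 42.8937 / 0.9322 ≈ 46.01 thousand.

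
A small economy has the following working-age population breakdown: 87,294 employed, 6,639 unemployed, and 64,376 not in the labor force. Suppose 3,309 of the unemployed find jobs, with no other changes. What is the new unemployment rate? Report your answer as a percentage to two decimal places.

Initially, labor force = 87,294 + 6,639 = 93,933, so u = 6,639/93,933 = 7.07%.
After the change, unemployed falls and employed rises by 3,309; labor force unchanged → E = 90,603, U = 3,330, labor force = 93,933.
New unemployment rate = 3,330 / 93,933 = 3.55%.

New unemployment rate ≈ 3.55%.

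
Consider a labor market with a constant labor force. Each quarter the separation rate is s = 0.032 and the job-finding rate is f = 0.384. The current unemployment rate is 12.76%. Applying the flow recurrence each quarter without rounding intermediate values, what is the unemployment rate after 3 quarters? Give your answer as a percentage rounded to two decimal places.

Unemployment rate after three quarters ≈ 8.70%.

With a fixed labor force, u_{t+1} = u_t + s·(1−u_t) − f·u_t = u_t·(1−s−f) + s.
Here 1−s−f = 0.584 and s = 0.032.
u_1 = 0.127600 × 0.584 + 0.032 = 0.106518.
u_2 = 0.106518 × 0.584 + 0.032 = 0.094207.
u_3 = 0.094207 × 0.584 + 0.032 = 0.087017.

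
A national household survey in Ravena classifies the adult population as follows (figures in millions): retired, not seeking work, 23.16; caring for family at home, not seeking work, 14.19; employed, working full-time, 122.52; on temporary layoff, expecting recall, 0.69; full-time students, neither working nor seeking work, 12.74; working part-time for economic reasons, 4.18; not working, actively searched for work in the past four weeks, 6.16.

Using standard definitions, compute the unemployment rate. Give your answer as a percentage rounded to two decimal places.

Employed = 122.52 + 4.18 = 126.70 million (anyone who worked, including part-time for economic reasons, counts as employed).
Unemployed = 0.69 + 6.16 = 6.85 million (jobless and actively searching, or on temporary layoff).
Labor force = 126.70 + 6.85 = 133.55 million.
Unemployment rate = 6.85 / 133.55 = 5.13%.

Unemployment rate ≈ 5.13%.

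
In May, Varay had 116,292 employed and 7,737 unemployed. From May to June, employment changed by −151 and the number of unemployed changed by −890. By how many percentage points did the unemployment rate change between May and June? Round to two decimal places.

May: labor force = 116,292 + 7,737 = 124,029; u = 7,737/124,029 = 6.24%.
June: labor force = 116,141 + 6,847 = 122,988; u = 6,847/122,988 = 5.57%.
Change = 5.57% − 6.24% = −0.67 pp.

The unemployment rate changed by −0.67 percentage points.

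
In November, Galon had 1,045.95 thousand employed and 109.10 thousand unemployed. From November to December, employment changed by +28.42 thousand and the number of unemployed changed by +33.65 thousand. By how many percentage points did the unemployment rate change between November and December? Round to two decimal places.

The unemployment rate changed by +2.28 percentage points.

November: labor force = 1,045.95 + 109.10 = 1,155.05; u = 109.10/1,155.05 = 9.45%.
December: labor force = 1,074.37 + 142.75 = 1,217.12; u = 142.75/1,217.12 = 11.73%.
Change = 11.73% − 9.45% = +2.28 pp.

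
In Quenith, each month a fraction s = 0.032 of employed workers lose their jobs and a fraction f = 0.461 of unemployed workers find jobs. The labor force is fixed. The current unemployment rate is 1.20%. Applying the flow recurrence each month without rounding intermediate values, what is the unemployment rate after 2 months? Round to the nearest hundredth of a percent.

With a fixed labor force, u_{t+1} = u_t + s·(1−u_t) − f·u_t = u_t·(1−s−f) + s.
Here 1−s−f = 0.507 and s = 0.032.
u_1 = 0.012000 × 0.507 + 0.032 = 0.038084.
u_2 = 0.038084 × 0.507 + 0.032 = 0.051309.

Unemployment rate after two months ≈ 5.13%.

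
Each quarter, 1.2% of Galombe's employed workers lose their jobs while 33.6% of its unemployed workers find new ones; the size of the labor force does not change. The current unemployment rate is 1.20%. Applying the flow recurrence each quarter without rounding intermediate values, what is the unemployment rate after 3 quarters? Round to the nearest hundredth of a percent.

Unemployment rate after three quarters ≈ 2.83%.

With a fixed labor force, u_{t+1} = u_t + s·(1−u_t) − f·u_t = u_t·(1−s−f) + s.
Here 1−s−f = 0.652 and s = 0.012.
u_1 = 0.012000 × 0.652 + 0.012 = 0.019824.
u_2 = 0.019824 × 0.652 + 0.012 = 0.024925.
u_3 = 0.024925 × 0.652 + 0.012 = 0.028251.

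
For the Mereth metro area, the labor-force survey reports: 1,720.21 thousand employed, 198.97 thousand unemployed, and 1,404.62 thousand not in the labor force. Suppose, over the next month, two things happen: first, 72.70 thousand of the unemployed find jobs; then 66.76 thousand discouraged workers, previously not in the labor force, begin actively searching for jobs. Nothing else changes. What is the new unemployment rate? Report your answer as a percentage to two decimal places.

New unemployment rate ≈ 9.72%.

Initially, labor force = 1,720.21 + 198.97 = 1,919.18 thousand, so u = 198.97/1,919.18 = 10.37%.
After the first change, unemployed falls and employed rises by 72.70; labor force unchanged → E = 1,792.91, U = 126.27, labor force = 1,919.18 thousand.
After the second change, unemployed and labor force both rise by 66.76 → E = 1,792.91, U = 193.03, labor force = 1,985.94 thousand.
New unemployment rate = 193.03 / 1,985.94 = 9.72%.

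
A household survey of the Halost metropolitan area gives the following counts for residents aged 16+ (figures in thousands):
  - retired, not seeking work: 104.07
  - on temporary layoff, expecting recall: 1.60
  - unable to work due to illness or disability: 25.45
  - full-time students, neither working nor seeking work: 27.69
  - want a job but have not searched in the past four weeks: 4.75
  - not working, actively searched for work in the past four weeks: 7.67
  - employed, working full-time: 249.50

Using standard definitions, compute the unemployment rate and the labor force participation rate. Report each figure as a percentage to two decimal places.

Employed = 249.50 thousand.
Unemployed = 1.60 + 7.67 = 9.27 thousand (jobless and actively searching, or on temporary layoff).
Labor force = 249.50 + 9.27 = 258.77 thousand.
Not in labor force = 104.07 + 25.45 + 27.69 + 4.75 = 161.96 thousand (those not working and not actively searching are outside the labor force — including those who want a job but have given up searching).
Civilian working-age population = 258.77 + 161.96 = 420.73 thousand.
Unemployment rate = 9.27 / 258.77 = 3.58%.
Labor force participation rate = 258.77 / 420.73 = 61.51%.

Unemployment rate ≈ 3.58%; labor force participation rate ≈ 61.51%.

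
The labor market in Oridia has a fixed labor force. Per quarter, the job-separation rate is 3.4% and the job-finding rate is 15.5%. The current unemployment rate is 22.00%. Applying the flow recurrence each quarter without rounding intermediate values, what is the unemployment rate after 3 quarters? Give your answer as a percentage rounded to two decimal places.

Unemployment rate after three quarters ≈ 20.13%.

With a fixed labor force, u_{t+1} = u_t + s·(1−u_t) − f·u_t = u_t·(1−s−f) + s.
Here 1−s−f = 0.811 and s = 0.034.
u_1 = 0.220000 × 0.811 + 0.034 = 0.212420.
u_2 = 0.212420 × 0.811 + 0.034 = 0.206273.
u_3 = 0.206273 × 0.811 + 0.034 = 0.201287.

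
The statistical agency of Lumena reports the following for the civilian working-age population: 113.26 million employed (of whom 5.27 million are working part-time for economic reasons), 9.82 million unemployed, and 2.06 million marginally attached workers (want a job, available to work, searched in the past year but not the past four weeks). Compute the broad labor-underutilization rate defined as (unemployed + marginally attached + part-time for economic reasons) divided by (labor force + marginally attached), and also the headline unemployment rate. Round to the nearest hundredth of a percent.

Labor force = 113.26 + 9.82 = 123.08 million.
Numerator = 9.82 + 2.06 + 5.27 = 17.15 million.
Denominator = 123.08 + 2.06 = 125.14 million.
Broad rate = 17.15 / 125.14 = 13.70%.
Headline unemployment rate = 9.82 / 123.08 = 7.98%.

Broad underutilization rate ≈ 13.70%; headline unemployment rate ≈ 7.98%.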